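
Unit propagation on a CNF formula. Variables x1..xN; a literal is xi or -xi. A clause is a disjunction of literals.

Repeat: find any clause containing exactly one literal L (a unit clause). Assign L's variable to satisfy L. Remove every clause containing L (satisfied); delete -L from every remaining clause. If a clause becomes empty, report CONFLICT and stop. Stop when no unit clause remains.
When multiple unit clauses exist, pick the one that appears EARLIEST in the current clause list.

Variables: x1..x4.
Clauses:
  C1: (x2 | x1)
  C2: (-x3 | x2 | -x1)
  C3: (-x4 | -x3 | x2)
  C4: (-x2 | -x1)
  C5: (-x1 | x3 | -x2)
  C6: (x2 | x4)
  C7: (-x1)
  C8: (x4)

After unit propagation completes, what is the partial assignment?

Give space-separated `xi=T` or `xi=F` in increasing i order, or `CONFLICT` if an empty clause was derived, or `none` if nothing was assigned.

Answer: x1=F x2=T x4=T

Derivation:
unit clause [-1] forces x1=F; simplify:
  drop 1 from [2, 1] -> [2]
  satisfied 4 clause(s); 4 remain; assigned so far: [1]
unit clause [2] forces x2=T; simplify:
  satisfied 3 clause(s); 1 remain; assigned so far: [1, 2]
unit clause [4] forces x4=T; simplify:
  satisfied 1 clause(s); 0 remain; assigned so far: [1, 2, 4]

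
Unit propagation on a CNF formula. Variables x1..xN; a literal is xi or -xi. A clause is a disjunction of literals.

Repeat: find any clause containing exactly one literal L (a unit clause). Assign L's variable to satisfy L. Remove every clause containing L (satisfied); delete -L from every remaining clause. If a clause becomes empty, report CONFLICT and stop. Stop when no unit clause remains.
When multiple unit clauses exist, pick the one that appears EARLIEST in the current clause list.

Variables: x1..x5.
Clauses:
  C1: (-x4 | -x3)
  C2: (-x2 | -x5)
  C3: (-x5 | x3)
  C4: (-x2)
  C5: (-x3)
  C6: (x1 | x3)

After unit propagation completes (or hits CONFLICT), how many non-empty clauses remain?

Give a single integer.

Answer: 0

Derivation:
unit clause [-2] forces x2=F; simplify:
  satisfied 2 clause(s); 4 remain; assigned so far: [2]
unit clause [-3] forces x3=F; simplify:
  drop 3 from [-5, 3] -> [-5]
  drop 3 from [1, 3] -> [1]
  satisfied 2 clause(s); 2 remain; assigned so far: [2, 3]
unit clause [-5] forces x5=F; simplify:
  satisfied 1 clause(s); 1 remain; assigned so far: [2, 3, 5]
unit clause [1] forces x1=T; simplify:
  satisfied 1 clause(s); 0 remain; assigned so far: [1, 2, 3, 5]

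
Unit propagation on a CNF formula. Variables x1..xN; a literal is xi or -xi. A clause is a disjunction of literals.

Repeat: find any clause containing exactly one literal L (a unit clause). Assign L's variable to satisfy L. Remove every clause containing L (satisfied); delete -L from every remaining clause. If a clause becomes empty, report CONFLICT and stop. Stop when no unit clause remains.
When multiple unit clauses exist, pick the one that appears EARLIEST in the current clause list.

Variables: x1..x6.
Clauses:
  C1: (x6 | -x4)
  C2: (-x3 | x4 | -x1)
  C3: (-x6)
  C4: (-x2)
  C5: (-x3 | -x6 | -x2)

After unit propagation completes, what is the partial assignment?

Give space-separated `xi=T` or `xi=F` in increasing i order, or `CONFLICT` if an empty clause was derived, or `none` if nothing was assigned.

Answer: x2=F x4=F x6=F

Derivation:
unit clause [-6] forces x6=F; simplify:
  drop 6 from [6, -4] -> [-4]
  satisfied 2 clause(s); 3 remain; assigned so far: [6]
unit clause [-4] forces x4=F; simplify:
  drop 4 from [-3, 4, -1] -> [-3, -1]
  satisfied 1 clause(s); 2 remain; assigned so far: [4, 6]
unit clause [-2] forces x2=F; simplify:
  satisfied 1 clause(s); 1 remain; assigned so far: [2, 4, 6]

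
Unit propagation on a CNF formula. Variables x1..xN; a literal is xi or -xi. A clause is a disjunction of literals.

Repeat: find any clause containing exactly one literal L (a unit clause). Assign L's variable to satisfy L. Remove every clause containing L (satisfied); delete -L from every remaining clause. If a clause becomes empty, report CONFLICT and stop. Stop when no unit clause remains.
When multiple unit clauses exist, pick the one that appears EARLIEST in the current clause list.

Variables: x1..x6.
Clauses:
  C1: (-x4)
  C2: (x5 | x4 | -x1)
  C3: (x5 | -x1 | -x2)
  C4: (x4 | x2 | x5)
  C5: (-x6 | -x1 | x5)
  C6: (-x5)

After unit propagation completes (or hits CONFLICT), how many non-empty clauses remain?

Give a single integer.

Answer: 0

Derivation:
unit clause [-4] forces x4=F; simplify:
  drop 4 from [5, 4, -1] -> [5, -1]
  drop 4 from [4, 2, 5] -> [2, 5]
  satisfied 1 clause(s); 5 remain; assigned so far: [4]
unit clause [-5] forces x5=F; simplify:
  drop 5 from [5, -1] -> [-1]
  drop 5 from [5, -1, -2] -> [-1, -2]
  drop 5 from [2, 5] -> [2]
  drop 5 from [-6, -1, 5] -> [-6, -1]
  satisfied 1 clause(s); 4 remain; assigned so far: [4, 5]
unit clause [-1] forces x1=F; simplify:
  satisfied 3 clause(s); 1 remain; assigned so far: [1, 4, 5]
unit clause [2] forces x2=T; simplify:
  satisfied 1 clause(s); 0 remain; assigned so far: [1, 2, 4, 5]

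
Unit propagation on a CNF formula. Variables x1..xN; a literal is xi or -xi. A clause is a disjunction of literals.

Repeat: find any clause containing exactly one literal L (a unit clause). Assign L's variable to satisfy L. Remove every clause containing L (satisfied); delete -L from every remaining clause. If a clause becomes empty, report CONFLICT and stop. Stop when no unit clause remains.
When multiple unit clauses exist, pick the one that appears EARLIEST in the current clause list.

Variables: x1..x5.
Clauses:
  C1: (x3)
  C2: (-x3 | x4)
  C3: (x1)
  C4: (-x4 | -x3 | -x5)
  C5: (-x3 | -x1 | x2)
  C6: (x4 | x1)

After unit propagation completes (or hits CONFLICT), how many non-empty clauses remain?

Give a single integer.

unit clause [3] forces x3=T; simplify:
  drop -3 from [-3, 4] -> [4]
  drop -3 from [-4, -3, -5] -> [-4, -5]
  drop -3 from [-3, -1, 2] -> [-1, 2]
  satisfied 1 clause(s); 5 remain; assigned so far: [3]
unit clause [4] forces x4=T; simplify:
  drop -4 from [-4, -5] -> [-5]
  satisfied 2 clause(s); 3 remain; assigned so far: [3, 4]
unit clause [1] forces x1=T; simplify:
  drop -1 from [-1, 2] -> [2]
  satisfied 1 clause(s); 2 remain; assigned so far: [1, 3, 4]
unit clause [-5] forces x5=F; simplify:
  satisfied 1 clause(s); 1 remain; assigned so far: [1, 3, 4, 5]
unit clause [2] forces x2=T; simplify:
  satisfied 1 clause(s); 0 remain; assigned so far: [1, 2, 3, 4, 5]

Answer: 0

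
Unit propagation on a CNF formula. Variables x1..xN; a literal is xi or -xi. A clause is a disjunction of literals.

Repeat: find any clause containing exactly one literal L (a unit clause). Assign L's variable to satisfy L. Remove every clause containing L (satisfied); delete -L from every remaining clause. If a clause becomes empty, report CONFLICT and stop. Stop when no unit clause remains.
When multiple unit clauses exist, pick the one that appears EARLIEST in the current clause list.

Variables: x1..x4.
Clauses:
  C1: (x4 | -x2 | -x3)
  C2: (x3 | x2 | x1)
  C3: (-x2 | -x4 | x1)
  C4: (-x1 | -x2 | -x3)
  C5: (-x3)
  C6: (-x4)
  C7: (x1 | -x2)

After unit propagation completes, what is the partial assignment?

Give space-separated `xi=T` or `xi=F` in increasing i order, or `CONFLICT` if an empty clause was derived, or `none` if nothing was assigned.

unit clause [-3] forces x3=F; simplify:
  drop 3 from [3, 2, 1] -> [2, 1]
  satisfied 3 clause(s); 4 remain; assigned so far: [3]
unit clause [-4] forces x4=F; simplify:
  satisfied 2 clause(s); 2 remain; assigned so far: [3, 4]

Answer: x3=F x4=F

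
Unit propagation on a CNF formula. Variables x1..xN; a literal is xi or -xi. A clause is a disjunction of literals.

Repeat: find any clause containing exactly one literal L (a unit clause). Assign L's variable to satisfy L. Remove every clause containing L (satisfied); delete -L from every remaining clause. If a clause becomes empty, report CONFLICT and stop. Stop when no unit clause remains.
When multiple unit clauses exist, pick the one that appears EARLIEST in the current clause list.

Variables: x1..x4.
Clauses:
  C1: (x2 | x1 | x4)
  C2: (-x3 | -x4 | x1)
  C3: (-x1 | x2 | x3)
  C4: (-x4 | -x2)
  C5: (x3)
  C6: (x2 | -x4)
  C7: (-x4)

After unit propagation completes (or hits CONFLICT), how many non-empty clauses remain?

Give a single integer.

unit clause [3] forces x3=T; simplify:
  drop -3 from [-3, -4, 1] -> [-4, 1]
  satisfied 2 clause(s); 5 remain; assigned so far: [3]
unit clause [-4] forces x4=F; simplify:
  drop 4 from [2, 1, 4] -> [2, 1]
  satisfied 4 clause(s); 1 remain; assigned so far: [3, 4]

Answer: 1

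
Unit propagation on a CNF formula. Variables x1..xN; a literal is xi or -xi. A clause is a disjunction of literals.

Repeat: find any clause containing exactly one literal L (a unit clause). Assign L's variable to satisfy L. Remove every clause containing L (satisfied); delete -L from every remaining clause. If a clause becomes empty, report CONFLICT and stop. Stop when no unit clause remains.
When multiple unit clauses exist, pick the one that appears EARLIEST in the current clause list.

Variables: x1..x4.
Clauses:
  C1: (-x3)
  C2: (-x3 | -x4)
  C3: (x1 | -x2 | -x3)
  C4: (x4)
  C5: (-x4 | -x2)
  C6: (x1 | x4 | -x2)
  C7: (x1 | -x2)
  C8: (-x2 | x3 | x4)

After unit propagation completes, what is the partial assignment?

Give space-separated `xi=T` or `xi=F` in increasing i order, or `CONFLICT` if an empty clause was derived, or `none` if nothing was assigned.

unit clause [-3] forces x3=F; simplify:
  drop 3 from [-2, 3, 4] -> [-2, 4]
  satisfied 3 clause(s); 5 remain; assigned so far: [3]
unit clause [4] forces x4=T; simplify:
  drop -4 from [-4, -2] -> [-2]
  satisfied 3 clause(s); 2 remain; assigned so far: [3, 4]
unit clause [-2] forces x2=F; simplify:
  satisfied 2 clause(s); 0 remain; assigned so far: [2, 3, 4]

Answer: x2=F x3=F x4=T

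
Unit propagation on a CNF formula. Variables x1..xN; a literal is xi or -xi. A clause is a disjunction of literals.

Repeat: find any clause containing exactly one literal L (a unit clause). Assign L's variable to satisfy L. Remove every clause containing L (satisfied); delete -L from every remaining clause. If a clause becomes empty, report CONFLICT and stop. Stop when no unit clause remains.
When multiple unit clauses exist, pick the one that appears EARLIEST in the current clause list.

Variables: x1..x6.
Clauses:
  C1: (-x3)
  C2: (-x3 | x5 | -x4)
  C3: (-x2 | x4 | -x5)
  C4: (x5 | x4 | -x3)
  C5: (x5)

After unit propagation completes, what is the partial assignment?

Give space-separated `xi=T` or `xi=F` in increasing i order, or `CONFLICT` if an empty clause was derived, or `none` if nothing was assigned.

unit clause [-3] forces x3=F; simplify:
  satisfied 3 clause(s); 2 remain; assigned so far: [3]
unit clause [5] forces x5=T; simplify:
  drop -5 from [-2, 4, -5] -> [-2, 4]
  satisfied 1 clause(s); 1 remain; assigned so far: [3, 5]

Answer: x3=F x5=T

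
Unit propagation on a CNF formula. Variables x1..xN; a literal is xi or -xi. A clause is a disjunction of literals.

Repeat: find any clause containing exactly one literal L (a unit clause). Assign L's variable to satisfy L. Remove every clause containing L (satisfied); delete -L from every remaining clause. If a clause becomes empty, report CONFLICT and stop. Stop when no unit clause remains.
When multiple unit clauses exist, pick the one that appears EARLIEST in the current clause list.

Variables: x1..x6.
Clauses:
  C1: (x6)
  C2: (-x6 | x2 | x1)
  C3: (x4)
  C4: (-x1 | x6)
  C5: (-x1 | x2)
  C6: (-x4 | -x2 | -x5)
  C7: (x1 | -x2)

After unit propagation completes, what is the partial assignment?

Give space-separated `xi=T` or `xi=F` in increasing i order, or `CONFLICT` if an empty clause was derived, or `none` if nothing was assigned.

unit clause [6] forces x6=T; simplify:
  drop -6 from [-6, 2, 1] -> [2, 1]
  satisfied 2 clause(s); 5 remain; assigned so far: [6]
unit clause [4] forces x4=T; simplify:
  drop -4 from [-4, -2, -5] -> [-2, -5]
  satisfied 1 clause(s); 4 remain; assigned so far: [4, 6]

Answer: x4=T x6=T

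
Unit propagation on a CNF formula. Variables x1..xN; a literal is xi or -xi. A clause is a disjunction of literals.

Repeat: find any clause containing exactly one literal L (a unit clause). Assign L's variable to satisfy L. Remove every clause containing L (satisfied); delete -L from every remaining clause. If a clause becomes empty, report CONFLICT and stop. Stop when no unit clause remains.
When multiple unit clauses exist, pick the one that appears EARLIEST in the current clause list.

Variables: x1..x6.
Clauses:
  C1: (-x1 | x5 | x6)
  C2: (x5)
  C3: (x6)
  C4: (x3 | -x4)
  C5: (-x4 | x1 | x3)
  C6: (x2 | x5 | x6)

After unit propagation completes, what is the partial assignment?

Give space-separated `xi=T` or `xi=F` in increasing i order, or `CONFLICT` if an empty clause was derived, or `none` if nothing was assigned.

Answer: x5=T x6=T

Derivation:
unit clause [5] forces x5=T; simplify:
  satisfied 3 clause(s); 3 remain; assigned so far: [5]
unit clause [6] forces x6=T; simplify:
  satisfied 1 clause(s); 2 remain; assigned so far: [5, 6]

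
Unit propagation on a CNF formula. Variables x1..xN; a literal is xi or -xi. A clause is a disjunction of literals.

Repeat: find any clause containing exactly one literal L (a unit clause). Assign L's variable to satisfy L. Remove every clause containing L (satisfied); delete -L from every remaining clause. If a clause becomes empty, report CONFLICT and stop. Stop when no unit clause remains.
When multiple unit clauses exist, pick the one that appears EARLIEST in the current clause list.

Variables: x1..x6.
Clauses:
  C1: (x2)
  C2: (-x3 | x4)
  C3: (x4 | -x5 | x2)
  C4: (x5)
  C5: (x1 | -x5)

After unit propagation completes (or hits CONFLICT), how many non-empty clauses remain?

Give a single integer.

Answer: 1

Derivation:
unit clause [2] forces x2=T; simplify:
  satisfied 2 clause(s); 3 remain; assigned so far: [2]
unit clause [5] forces x5=T; simplify:
  drop -5 from [1, -5] -> [1]
  satisfied 1 clause(s); 2 remain; assigned so far: [2, 5]
unit clause [1] forces x1=T; simplify:
  satisfied 1 clause(s); 1 remain; assigned so far: [1, 2, 5]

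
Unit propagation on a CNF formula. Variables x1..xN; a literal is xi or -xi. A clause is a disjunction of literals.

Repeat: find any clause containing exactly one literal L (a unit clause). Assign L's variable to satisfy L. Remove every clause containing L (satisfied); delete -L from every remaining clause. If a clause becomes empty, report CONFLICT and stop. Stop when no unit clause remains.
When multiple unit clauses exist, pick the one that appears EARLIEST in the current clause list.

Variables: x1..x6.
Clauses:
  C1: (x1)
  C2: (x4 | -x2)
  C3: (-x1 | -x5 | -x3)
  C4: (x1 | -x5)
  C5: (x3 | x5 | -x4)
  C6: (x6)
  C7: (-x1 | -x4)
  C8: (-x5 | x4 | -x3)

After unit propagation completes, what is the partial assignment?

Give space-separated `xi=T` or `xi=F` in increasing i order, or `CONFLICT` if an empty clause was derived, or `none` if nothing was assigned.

unit clause [1] forces x1=T; simplify:
  drop -1 from [-1, -5, -3] -> [-5, -3]
  drop -1 from [-1, -4] -> [-4]
  satisfied 2 clause(s); 6 remain; assigned so far: [1]
unit clause [6] forces x6=T; simplify:
  satisfied 1 clause(s); 5 remain; assigned so far: [1, 6]
unit clause [-4] forces x4=F; simplify:
  drop 4 from [4, -2] -> [-2]
  drop 4 from [-5, 4, -3] -> [-5, -3]
  satisfied 2 clause(s); 3 remain; assigned so far: [1, 4, 6]
unit clause [-2] forces x2=F; simplify:
  satisfied 1 clause(s); 2 remain; assigned so far: [1, 2, 4, 6]

Answer: x1=T x2=F x4=F x6=T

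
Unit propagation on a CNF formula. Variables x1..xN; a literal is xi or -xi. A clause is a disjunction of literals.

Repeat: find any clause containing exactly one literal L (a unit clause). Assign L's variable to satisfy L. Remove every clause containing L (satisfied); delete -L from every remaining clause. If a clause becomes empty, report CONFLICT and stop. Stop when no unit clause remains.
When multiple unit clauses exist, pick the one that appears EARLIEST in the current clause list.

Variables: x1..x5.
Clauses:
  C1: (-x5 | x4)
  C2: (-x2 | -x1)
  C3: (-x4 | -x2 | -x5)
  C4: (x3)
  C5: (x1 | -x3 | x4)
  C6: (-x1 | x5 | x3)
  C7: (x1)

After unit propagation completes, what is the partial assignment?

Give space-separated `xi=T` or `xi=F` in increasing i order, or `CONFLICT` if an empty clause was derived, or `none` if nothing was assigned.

Answer: x1=T x2=F x3=T

Derivation:
unit clause [3] forces x3=T; simplify:
  drop -3 from [1, -3, 4] -> [1, 4]
  satisfied 2 clause(s); 5 remain; assigned so far: [3]
unit clause [1] forces x1=T; simplify:
  drop -1 from [-2, -1] -> [-2]
  satisfied 2 clause(s); 3 remain; assigned so far: [1, 3]
unit clause [-2] forces x2=F; simplify:
  satisfied 2 clause(s); 1 remain; assigned so far: [1, 2, 3]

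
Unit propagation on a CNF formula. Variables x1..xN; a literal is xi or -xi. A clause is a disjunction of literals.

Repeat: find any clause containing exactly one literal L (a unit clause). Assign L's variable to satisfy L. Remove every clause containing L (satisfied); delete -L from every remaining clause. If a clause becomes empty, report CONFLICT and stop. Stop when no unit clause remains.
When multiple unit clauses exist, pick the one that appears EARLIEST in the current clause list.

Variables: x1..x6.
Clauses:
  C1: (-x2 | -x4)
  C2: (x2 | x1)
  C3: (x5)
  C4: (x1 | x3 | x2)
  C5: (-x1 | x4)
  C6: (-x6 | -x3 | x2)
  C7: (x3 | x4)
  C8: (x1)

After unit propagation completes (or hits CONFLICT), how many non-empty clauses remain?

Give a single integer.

unit clause [5] forces x5=T; simplify:
  satisfied 1 clause(s); 7 remain; assigned so far: [5]
unit clause [1] forces x1=T; simplify:
  drop -1 from [-1, 4] -> [4]
  satisfied 3 clause(s); 4 remain; assigned so far: [1, 5]
unit clause [4] forces x4=T; simplify:
  drop -4 from [-2, -4] -> [-2]
  satisfied 2 clause(s); 2 remain; assigned so far: [1, 4, 5]
unit clause [-2] forces x2=F; simplify:
  drop 2 from [-6, -3, 2] -> [-6, -3]
  satisfied 1 clause(s); 1 remain; assigned so far: [1, 2, 4, 5]

Answer: 1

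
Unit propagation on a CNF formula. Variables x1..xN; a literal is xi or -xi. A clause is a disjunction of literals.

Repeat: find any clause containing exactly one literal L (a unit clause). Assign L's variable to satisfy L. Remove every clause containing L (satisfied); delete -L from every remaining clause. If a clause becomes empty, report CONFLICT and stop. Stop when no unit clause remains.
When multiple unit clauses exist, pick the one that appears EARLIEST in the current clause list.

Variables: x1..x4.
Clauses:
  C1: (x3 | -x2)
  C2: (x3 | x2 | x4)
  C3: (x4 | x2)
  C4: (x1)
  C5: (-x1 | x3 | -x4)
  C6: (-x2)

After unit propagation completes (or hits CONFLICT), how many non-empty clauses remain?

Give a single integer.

Answer: 0

Derivation:
unit clause [1] forces x1=T; simplify:
  drop -1 from [-1, 3, -4] -> [3, -4]
  satisfied 1 clause(s); 5 remain; assigned so far: [1]
unit clause [-2] forces x2=F; simplify:
  drop 2 from [3, 2, 4] -> [3, 4]
  drop 2 from [4, 2] -> [4]
  satisfied 2 clause(s); 3 remain; assigned so far: [1, 2]
unit clause [4] forces x4=T; simplify:
  drop -4 from [3, -4] -> [3]
  satisfied 2 clause(s); 1 remain; assigned so far: [1, 2, 4]
unit clause [3] forces x3=T; simplify:
  satisfied 1 clause(s); 0 remain; assigned so far: [1, 2, 3, 4]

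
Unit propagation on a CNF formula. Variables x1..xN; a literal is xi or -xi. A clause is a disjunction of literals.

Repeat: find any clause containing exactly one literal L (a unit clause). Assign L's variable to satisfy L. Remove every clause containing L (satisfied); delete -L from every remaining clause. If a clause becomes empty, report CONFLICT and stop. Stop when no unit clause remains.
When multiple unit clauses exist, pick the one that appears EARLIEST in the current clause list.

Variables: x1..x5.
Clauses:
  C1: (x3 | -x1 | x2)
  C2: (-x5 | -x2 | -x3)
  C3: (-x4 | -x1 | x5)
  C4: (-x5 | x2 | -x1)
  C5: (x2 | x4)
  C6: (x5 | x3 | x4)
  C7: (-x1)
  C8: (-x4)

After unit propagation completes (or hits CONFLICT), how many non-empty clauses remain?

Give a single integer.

Answer: 2

Derivation:
unit clause [-1] forces x1=F; simplify:
  satisfied 4 clause(s); 4 remain; assigned so far: [1]
unit clause [-4] forces x4=F; simplify:
  drop 4 from [2, 4] -> [2]
  drop 4 from [5, 3, 4] -> [5, 3]
  satisfied 1 clause(s); 3 remain; assigned so far: [1, 4]
unit clause [2] forces x2=T; simplify:
  drop -2 from [-5, -2, -3] -> [-5, -3]
  satisfied 1 clause(s); 2 remain; assigned so far: [1, 2, 4]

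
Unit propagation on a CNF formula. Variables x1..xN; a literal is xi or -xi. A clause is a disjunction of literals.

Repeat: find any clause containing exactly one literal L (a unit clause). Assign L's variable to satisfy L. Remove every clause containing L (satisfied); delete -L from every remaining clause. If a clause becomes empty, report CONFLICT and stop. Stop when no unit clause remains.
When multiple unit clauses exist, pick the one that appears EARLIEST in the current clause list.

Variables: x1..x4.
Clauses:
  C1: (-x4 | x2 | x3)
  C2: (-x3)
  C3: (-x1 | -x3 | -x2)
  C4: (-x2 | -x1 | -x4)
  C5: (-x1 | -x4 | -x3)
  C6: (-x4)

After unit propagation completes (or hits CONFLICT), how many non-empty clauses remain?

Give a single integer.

unit clause [-3] forces x3=F; simplify:
  drop 3 from [-4, 2, 3] -> [-4, 2]
  satisfied 3 clause(s); 3 remain; assigned so far: [3]
unit clause [-4] forces x4=F; simplify:
  satisfied 3 clause(s); 0 remain; assigned so far: [3, 4]

Answer: 0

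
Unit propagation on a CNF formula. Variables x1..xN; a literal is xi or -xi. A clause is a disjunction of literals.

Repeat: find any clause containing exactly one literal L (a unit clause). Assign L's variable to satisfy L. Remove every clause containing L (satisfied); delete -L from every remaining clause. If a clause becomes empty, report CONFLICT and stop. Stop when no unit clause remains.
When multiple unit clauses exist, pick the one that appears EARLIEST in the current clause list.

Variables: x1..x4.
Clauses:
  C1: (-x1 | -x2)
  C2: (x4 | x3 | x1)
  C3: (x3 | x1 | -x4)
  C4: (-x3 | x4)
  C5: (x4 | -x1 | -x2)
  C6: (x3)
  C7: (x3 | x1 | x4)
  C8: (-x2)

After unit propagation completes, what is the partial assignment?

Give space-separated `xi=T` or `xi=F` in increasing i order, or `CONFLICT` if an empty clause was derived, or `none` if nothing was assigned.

unit clause [3] forces x3=T; simplify:
  drop -3 from [-3, 4] -> [4]
  satisfied 4 clause(s); 4 remain; assigned so far: [3]
unit clause [4] forces x4=T; simplify:
  satisfied 2 clause(s); 2 remain; assigned so far: [3, 4]
unit clause [-2] forces x2=F; simplify:
  satisfied 2 clause(s); 0 remain; assigned so far: [2, 3, 4]

Answer: x2=F x3=T x4=T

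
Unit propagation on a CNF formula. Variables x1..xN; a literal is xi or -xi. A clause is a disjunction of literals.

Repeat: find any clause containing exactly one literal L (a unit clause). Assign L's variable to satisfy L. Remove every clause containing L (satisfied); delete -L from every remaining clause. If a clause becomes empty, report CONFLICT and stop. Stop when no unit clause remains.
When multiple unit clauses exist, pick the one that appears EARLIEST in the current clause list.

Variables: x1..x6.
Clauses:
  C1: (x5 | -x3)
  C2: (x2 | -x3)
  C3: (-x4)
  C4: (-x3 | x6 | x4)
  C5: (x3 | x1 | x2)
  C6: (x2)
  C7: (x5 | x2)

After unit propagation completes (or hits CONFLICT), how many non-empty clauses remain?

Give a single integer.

Answer: 2

Derivation:
unit clause [-4] forces x4=F; simplify:
  drop 4 from [-3, 6, 4] -> [-3, 6]
  satisfied 1 clause(s); 6 remain; assigned so far: [4]
unit clause [2] forces x2=T; simplify:
  satisfied 4 clause(s); 2 remain; assigned so far: [2, 4]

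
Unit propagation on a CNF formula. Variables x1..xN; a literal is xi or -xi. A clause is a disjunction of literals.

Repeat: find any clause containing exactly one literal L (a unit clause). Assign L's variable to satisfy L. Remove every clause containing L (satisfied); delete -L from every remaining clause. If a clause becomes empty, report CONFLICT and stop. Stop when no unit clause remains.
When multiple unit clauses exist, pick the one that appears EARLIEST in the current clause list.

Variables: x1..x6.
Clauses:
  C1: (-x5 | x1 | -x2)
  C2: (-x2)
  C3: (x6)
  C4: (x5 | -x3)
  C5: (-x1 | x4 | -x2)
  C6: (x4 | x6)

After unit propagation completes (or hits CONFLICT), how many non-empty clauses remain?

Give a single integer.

Answer: 1

Derivation:
unit clause [-2] forces x2=F; simplify:
  satisfied 3 clause(s); 3 remain; assigned so far: [2]
unit clause [6] forces x6=T; simplify:
  satisfied 2 clause(s); 1 remain; assigned so far: [2, 6]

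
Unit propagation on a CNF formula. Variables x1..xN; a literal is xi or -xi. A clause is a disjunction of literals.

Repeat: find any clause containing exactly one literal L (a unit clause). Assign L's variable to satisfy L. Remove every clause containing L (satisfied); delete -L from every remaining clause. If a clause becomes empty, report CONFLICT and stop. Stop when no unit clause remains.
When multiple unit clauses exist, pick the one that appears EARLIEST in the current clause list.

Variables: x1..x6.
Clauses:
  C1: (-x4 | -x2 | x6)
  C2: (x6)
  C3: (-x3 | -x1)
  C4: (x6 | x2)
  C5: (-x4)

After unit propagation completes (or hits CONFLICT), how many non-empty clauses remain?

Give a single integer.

Answer: 1

Derivation:
unit clause [6] forces x6=T; simplify:
  satisfied 3 clause(s); 2 remain; assigned so far: [6]
unit clause [-4] forces x4=F; simplify:
  satisfied 1 clause(s); 1 remain; assigned so far: [4, 6]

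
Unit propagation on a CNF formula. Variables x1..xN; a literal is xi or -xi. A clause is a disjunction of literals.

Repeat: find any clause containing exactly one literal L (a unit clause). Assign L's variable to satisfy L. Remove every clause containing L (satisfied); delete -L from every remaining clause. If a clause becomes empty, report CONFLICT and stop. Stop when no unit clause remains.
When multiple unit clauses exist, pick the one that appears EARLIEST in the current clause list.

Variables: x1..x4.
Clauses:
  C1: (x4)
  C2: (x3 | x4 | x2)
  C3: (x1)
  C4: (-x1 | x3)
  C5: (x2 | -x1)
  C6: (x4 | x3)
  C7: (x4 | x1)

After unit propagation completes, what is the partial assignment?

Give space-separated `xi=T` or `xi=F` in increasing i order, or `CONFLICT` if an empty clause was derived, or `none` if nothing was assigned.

Answer: x1=T x2=T x3=T x4=T

Derivation:
unit clause [4] forces x4=T; simplify:
  satisfied 4 clause(s); 3 remain; assigned so far: [4]
unit clause [1] forces x1=T; simplify:
  drop -1 from [-1, 3] -> [3]
  drop -1 from [2, -1] -> [2]
  satisfied 1 clause(s); 2 remain; assigned so far: [1, 4]
unit clause [3] forces x3=T; simplify:
  satisfied 1 clause(s); 1 remain; assigned so far: [1, 3, 4]
unit clause [2] forces x2=T; simplify:
  satisfied 1 clause(s); 0 remain; assigned so far: [1, 2, 3, 4]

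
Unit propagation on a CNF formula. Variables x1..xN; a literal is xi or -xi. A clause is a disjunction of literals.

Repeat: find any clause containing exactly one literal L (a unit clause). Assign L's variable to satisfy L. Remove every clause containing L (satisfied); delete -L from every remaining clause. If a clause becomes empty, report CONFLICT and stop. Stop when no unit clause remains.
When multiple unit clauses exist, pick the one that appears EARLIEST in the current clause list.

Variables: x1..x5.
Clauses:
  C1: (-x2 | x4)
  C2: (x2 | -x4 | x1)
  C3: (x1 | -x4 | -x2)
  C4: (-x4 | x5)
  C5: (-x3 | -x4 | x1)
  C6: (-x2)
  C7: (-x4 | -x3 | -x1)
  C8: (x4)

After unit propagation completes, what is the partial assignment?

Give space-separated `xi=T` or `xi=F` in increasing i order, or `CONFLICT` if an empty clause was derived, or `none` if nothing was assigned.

unit clause [-2] forces x2=F; simplify:
  drop 2 from [2, -4, 1] -> [-4, 1]
  satisfied 3 clause(s); 5 remain; assigned so far: [2]
unit clause [4] forces x4=T; simplify:
  drop -4 from [-4, 1] -> [1]
  drop -4 from [-4, 5] -> [5]
  drop -4 from [-3, -4, 1] -> [-3, 1]
  drop -4 from [-4, -3, -1] -> [-3, -1]
  satisfied 1 clause(s); 4 remain; assigned so far: [2, 4]
unit clause [1] forces x1=T; simplify:
  drop -1 from [-3, -1] -> [-3]
  satisfied 2 clause(s); 2 remain; assigned so far: [1, 2, 4]
unit clause [5] forces x5=T; simplify:
  satisfied 1 clause(s); 1 remain; assigned so far: [1, 2, 4, 5]
unit clause [-3] forces x3=F; simplify:
  satisfied 1 clause(s); 0 remain; assigned so far: [1, 2, 3, 4, 5]

Answer: x1=T x2=F x3=F x4=T x5=T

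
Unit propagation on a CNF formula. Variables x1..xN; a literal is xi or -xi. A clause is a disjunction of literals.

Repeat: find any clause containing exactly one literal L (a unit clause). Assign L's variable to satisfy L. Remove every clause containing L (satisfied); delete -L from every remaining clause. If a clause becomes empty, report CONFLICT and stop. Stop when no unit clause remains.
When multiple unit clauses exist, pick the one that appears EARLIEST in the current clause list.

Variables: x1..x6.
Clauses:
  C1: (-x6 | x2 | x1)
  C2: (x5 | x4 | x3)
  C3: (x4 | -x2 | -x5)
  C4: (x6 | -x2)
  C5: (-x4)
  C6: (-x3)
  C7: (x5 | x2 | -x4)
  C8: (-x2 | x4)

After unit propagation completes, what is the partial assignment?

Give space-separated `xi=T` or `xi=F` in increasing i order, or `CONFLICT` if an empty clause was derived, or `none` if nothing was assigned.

Answer: x2=F x3=F x4=F x5=T

Derivation:
unit clause [-4] forces x4=F; simplify:
  drop 4 from [5, 4, 3] -> [5, 3]
  drop 4 from [4, -2, -5] -> [-2, -5]
  drop 4 from [-2, 4] -> [-2]
  satisfied 2 clause(s); 6 remain; assigned so far: [4]
unit clause [-3] forces x3=F; simplify:
  drop 3 from [5, 3] -> [5]
  satisfied 1 clause(s); 5 remain; assigned so far: [3, 4]
unit clause [5] forces x5=T; simplify:
  drop -5 from [-2, -5] -> [-2]
  satisfied 1 clause(s); 4 remain; assigned so far: [3, 4, 5]
unit clause [-2] forces x2=F; simplify:
  drop 2 from [-6, 2, 1] -> [-6, 1]
  satisfied 3 clause(s); 1 remain; assigned so far: [2, 3, 4, 5]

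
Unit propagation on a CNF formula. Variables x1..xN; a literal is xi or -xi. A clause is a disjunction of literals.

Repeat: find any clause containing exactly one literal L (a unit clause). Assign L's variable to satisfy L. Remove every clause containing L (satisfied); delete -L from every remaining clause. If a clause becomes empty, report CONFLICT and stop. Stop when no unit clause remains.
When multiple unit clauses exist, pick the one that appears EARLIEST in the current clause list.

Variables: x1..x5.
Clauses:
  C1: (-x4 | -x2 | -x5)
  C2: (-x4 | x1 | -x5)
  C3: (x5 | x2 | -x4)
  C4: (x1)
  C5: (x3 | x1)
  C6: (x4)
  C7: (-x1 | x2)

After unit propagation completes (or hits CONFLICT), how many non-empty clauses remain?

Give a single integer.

unit clause [1] forces x1=T; simplify:
  drop -1 from [-1, 2] -> [2]
  satisfied 3 clause(s); 4 remain; assigned so far: [1]
unit clause [4] forces x4=T; simplify:
  drop -4 from [-4, -2, -5] -> [-2, -5]
  drop -4 from [5, 2, -4] -> [5, 2]
  satisfied 1 clause(s); 3 remain; assigned so far: [1, 4]
unit clause [2] forces x2=T; simplify:
  drop -2 from [-2, -5] -> [-5]
  satisfied 2 clause(s); 1 remain; assigned so far: [1, 2, 4]
unit clause [-5] forces x5=F; simplify:
  satisfied 1 clause(s); 0 remain; assigned so far: [1, 2, 4, 5]

Answer: 0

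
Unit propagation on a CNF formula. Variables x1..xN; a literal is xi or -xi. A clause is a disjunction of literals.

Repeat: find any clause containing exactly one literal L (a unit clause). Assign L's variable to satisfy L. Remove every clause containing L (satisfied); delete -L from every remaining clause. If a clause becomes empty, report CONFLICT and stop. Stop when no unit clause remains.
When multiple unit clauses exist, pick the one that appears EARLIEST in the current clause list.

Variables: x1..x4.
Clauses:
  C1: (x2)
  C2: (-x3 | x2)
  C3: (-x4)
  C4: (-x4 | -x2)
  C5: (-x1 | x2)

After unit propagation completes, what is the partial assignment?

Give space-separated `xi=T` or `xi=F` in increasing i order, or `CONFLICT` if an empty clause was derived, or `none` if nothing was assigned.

unit clause [2] forces x2=T; simplify:
  drop -2 from [-4, -2] -> [-4]
  satisfied 3 clause(s); 2 remain; assigned so far: [2]
unit clause [-4] forces x4=F; simplify:
  satisfied 2 clause(s); 0 remain; assigned so far: [2, 4]

Answer: x2=T x4=F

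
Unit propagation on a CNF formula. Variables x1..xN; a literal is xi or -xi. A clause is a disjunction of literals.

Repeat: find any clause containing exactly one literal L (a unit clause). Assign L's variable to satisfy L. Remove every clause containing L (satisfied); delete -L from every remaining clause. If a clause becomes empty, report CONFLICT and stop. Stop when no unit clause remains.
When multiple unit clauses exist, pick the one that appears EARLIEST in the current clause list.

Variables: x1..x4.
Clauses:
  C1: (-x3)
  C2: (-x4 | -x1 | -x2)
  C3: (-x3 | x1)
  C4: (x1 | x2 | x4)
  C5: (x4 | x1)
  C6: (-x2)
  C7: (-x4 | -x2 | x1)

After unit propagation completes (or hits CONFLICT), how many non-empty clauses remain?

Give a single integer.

unit clause [-3] forces x3=F; simplify:
  satisfied 2 clause(s); 5 remain; assigned so far: [3]
unit clause [-2] forces x2=F; simplify:
  drop 2 from [1, 2, 4] -> [1, 4]
  satisfied 3 clause(s); 2 remain; assigned so far: [2, 3]

Answer: 2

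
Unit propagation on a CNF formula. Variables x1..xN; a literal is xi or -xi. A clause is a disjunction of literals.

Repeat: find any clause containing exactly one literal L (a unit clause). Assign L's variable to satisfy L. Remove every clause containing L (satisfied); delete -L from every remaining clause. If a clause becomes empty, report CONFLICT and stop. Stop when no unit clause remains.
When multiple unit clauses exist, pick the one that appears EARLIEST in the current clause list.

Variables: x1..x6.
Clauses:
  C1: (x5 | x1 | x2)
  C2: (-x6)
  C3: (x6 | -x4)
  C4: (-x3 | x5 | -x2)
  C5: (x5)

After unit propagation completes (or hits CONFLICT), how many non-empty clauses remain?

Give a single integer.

unit clause [-6] forces x6=F; simplify:
  drop 6 from [6, -4] -> [-4]
  satisfied 1 clause(s); 4 remain; assigned so far: [6]
unit clause [-4] forces x4=F; simplify:
  satisfied 1 clause(s); 3 remain; assigned so far: [4, 6]
unit clause [5] forces x5=T; simplify:
  satisfied 3 clause(s); 0 remain; assigned so far: [4, 5, 6]

Answer: 0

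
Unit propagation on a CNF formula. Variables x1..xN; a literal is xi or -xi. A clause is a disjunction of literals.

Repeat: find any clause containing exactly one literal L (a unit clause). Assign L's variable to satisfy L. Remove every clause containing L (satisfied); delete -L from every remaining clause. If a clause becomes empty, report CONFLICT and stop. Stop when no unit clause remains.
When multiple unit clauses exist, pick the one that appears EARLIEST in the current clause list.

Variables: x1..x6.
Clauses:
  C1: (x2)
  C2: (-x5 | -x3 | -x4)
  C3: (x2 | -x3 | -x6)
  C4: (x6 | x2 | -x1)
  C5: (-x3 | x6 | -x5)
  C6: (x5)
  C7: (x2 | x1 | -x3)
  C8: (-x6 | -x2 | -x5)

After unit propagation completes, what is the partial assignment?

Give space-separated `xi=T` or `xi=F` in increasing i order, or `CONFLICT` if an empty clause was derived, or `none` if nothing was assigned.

unit clause [2] forces x2=T; simplify:
  drop -2 from [-6, -2, -5] -> [-6, -5]
  satisfied 4 clause(s); 4 remain; assigned so far: [2]
unit clause [5] forces x5=T; simplify:
  drop -5 from [-5, -3, -4] -> [-3, -4]
  drop -5 from [-3, 6, -5] -> [-3, 6]
  drop -5 from [-6, -5] -> [-6]
  satisfied 1 clause(s); 3 remain; assigned so far: [2, 5]
unit clause [-6] forces x6=F; simplify:
  drop 6 from [-3, 6] -> [-3]
  satisfied 1 clause(s); 2 remain; assigned so far: [2, 5, 6]
unit clause [-3] forces x3=F; simplify:
  satisfied 2 clause(s); 0 remain; assigned so far: [2, 3, 5, 6]

Answer: x2=T x3=F x5=T x6=F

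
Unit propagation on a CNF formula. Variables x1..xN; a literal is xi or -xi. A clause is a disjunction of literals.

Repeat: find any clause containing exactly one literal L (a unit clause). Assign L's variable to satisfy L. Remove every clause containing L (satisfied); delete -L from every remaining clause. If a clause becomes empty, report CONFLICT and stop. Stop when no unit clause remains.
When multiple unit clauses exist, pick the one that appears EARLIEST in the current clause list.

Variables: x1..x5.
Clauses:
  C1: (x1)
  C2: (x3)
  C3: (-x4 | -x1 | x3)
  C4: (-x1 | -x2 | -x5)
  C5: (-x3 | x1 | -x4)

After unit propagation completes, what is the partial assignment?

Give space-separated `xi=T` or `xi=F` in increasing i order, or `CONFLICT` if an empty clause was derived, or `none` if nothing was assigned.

unit clause [1] forces x1=T; simplify:
  drop -1 from [-4, -1, 3] -> [-4, 3]
  drop -1 from [-1, -2, -5] -> [-2, -5]
  satisfied 2 clause(s); 3 remain; assigned so far: [1]
unit clause [3] forces x3=T; simplify:
  satisfied 2 clause(s); 1 remain; assigned so far: [1, 3]

Answer: x1=T x3=T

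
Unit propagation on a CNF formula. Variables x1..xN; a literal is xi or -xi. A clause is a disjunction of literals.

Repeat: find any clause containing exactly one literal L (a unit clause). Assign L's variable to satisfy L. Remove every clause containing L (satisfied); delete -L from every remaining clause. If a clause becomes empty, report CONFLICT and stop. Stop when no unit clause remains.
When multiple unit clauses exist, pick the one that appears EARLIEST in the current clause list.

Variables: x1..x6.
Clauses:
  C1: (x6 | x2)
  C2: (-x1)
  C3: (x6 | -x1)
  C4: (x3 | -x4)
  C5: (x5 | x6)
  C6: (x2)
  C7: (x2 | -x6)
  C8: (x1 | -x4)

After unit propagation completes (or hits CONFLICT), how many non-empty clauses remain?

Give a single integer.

Answer: 1

Derivation:
unit clause [-1] forces x1=F; simplify:
  drop 1 from [1, -4] -> [-4]
  satisfied 2 clause(s); 6 remain; assigned so far: [1]
unit clause [2] forces x2=T; simplify:
  satisfied 3 clause(s); 3 remain; assigned so far: [1, 2]
unit clause [-4] forces x4=F; simplify:
  satisfied 2 clause(s); 1 remain; assigned so far: [1, 2, 4]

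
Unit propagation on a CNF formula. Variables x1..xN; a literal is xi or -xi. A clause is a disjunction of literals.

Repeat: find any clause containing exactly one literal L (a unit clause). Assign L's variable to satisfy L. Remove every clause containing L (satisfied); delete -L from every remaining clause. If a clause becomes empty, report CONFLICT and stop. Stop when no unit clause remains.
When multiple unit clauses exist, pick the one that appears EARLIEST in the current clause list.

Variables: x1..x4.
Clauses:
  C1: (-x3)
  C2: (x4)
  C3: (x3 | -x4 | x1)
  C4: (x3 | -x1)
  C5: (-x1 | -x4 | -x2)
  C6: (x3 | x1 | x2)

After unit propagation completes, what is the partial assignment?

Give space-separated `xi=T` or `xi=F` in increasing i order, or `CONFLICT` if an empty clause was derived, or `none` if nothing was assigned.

unit clause [-3] forces x3=F; simplify:
  drop 3 from [3, -4, 1] -> [-4, 1]
  drop 3 from [3, -1] -> [-1]
  drop 3 from [3, 1, 2] -> [1, 2]
  satisfied 1 clause(s); 5 remain; assigned so far: [3]
unit clause [4] forces x4=T; simplify:
  drop -4 from [-4, 1] -> [1]
  drop -4 from [-1, -4, -2] -> [-1, -2]
  satisfied 1 clause(s); 4 remain; assigned so far: [3, 4]
unit clause [1] forces x1=T; simplify:
  drop -1 from [-1] -> [] (empty!)
  drop -1 from [-1, -2] -> [-2]
  satisfied 2 clause(s); 2 remain; assigned so far: [1, 3, 4]
CONFLICT (empty clause)

Answer: CONFLICT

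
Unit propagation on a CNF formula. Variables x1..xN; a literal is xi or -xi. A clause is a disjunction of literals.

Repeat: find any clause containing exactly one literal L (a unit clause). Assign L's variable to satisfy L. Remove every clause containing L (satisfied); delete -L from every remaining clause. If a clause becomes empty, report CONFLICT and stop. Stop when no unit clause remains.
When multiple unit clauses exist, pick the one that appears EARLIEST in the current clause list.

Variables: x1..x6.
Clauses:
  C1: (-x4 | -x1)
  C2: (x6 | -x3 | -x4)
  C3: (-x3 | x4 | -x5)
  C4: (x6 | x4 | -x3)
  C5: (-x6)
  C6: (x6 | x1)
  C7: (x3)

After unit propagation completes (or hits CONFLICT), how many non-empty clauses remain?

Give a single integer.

Answer: 0

Derivation:
unit clause [-6] forces x6=F; simplify:
  drop 6 from [6, -3, -4] -> [-3, -4]
  drop 6 from [6, 4, -3] -> [4, -3]
  drop 6 from [6, 1] -> [1]
  satisfied 1 clause(s); 6 remain; assigned so far: [6]
unit clause [1] forces x1=T; simplify:
  drop -1 from [-4, -1] -> [-4]
  satisfied 1 clause(s); 5 remain; assigned so far: [1, 6]
unit clause [-4] forces x4=F; simplify:
  drop 4 from [-3, 4, -5] -> [-3, -5]
  drop 4 from [4, -3] -> [-3]
  satisfied 2 clause(s); 3 remain; assigned so far: [1, 4, 6]
unit clause [-3] forces x3=F; simplify:
  drop 3 from [3] -> [] (empty!)
  satisfied 2 clause(s); 1 remain; assigned so far: [1, 3, 4, 6]
CONFLICT (empty clause)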